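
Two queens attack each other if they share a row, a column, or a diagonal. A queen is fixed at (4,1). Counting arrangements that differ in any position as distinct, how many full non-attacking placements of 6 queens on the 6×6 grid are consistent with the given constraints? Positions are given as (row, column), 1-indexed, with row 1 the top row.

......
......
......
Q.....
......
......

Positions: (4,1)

1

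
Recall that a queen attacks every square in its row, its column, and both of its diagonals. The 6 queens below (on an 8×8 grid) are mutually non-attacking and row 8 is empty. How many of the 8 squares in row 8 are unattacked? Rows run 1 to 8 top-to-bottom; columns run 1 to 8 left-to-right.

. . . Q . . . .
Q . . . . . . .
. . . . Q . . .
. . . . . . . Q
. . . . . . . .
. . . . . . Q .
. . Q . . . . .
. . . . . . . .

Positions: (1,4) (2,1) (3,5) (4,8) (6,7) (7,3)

1

(1,4) attacks row 8 at column 4.
(2,1) attacks row 8 at column 1 and diagonals 7.
(3,5) attacks row 8 at column 5.
(4,8) attacks row 8 at column 8 and diagonals 4.
(6,7) attacks row 8 at column 7 and diagonals 5.
(7,3) attacks row 8 at column 3 and diagonals 2, 4.
Attacked columns: {1, 2, 3, 4, 5, 7, 8}. Safe: {6}.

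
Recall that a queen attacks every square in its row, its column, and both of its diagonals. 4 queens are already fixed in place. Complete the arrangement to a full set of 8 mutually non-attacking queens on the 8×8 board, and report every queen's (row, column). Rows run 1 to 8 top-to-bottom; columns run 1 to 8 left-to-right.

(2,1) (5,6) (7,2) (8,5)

(1,7) (2,1) (3,3) (4,8) (5,6) (6,4) (7,2) (8,5)

Row 1: attacked by (2,1)→{1,2}; (5,6)→{2,6}; (7,2)→{2,8}; (8,5)→{5}. Safe: 3, 4, 7. Place at column 7.
Row 3: attacked by (1,7)→{5,7}; (2,1)→{1,2}; (5,6)→{4,6,8}; (7,2)→{2,6}; (8,5)→{5}. Safe: 3. Place at column 3.
Row 4: attacked by (1,7)→{4,7}; (2,1)→{1,3}; (3,3)→{2,3,4}; (5,6)→{5,6,7}; (7,2)→{2,5}; (8,5)→{1,5}. Safe: 8. Place at column 8.
Row 6: attacked by (1,7)→{2,7}; (2,1)→{1,5}; (3,3)→{3,6}; (4,8)→{6,8}; (5,6)→{5,6,7}; (7,2)→{1,2,3}; (8,5)→{3,5,7}. Safe: 4. Place at column 4.
Columns [7, 1, 3, 8, 6, 4, 2, 5], r−c [-6, 1, 0, -4, -1, 2, 5, 3], r+c [8, 3, 6, 12, 11, 10, 9, 13] are all distinct, so no two queens attack.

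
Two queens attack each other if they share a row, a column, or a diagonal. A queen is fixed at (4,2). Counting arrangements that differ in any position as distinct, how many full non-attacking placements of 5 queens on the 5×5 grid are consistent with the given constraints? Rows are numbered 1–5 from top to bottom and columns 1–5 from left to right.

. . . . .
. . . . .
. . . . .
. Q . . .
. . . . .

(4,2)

2

Branch on row 1: col 1 → 1; col 3 → 1; col 4 → 0.
Sum: 1 + 1 + 0 = 2.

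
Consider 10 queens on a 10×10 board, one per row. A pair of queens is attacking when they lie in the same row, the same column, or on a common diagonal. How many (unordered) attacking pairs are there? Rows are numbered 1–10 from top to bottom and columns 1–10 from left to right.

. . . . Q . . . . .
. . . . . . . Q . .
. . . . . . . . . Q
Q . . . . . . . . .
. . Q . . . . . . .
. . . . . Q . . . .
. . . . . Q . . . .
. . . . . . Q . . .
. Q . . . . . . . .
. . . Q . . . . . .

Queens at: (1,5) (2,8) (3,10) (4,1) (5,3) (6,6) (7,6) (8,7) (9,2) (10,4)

Same column: (6,6)–(7,6) (column 6).
Same diagonal: (3,10)–(7,6) (|3−7| = |10−6| = 4); (7,6)–(8,7) (|7−8| = |6−7| = 1).
Total attacking pairs: 3.

3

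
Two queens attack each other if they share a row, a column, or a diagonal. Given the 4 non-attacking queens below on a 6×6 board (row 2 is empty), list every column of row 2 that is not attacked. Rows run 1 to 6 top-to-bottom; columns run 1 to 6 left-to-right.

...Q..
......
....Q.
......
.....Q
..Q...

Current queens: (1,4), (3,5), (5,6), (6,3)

columns 1, 2

(1,4) attacks row 2 at column 4 and diagonals 3, 5.
(3,5) attacks row 2 at column 5 and diagonals 4, 6.
(5,6) attacks row 2 at column 6 and diagonals 3.
(6,3) attacks row 2 at column 3.
Attacked columns: {3, 4, 5, 6}. Safe: {1, 2}.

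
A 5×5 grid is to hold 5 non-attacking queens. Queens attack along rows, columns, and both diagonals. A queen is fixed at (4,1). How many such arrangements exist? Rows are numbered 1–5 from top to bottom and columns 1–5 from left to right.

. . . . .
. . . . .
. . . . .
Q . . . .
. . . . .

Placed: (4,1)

Branch on row 1: col 2 → 1; col 3 → 0; col 5 → 1.
Sum: 1 + 0 + 1 = 2.

2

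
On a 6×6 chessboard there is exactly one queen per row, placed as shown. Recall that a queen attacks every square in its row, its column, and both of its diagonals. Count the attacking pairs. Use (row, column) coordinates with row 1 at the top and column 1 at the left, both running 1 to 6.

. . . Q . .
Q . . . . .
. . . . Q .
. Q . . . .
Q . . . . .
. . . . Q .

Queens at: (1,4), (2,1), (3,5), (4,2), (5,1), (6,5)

4

Same column: (2,1)–(5,1) (column 1); (3,5)–(6,5) (column 5).
Same diagonal: (2,1)–(6,5) (|2−6| = |1−5| = 4); (4,2)–(5,1) (|4−5| = |2−1| = 1).
Total attacking pairs: 4.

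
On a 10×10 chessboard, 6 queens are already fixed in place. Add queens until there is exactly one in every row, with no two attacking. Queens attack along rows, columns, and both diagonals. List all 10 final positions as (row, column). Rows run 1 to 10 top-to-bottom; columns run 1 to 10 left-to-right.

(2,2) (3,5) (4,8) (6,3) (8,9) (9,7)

(1,10) (2,2) (3,5) (4,8) (5,1) (6,3) (7,6) (8,9) (9,7) (10,4)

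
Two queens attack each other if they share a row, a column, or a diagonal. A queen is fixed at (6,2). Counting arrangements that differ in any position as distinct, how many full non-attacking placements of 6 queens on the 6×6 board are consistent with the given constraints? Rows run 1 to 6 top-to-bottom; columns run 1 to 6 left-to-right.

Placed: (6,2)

Branch on row 1: col 1 → 0; col 3 → 0; col 4 → 0; col 5 → 1; col 6 → 0.
Sum: 0 + 0 + 0 + 1 + 0 = 1.

1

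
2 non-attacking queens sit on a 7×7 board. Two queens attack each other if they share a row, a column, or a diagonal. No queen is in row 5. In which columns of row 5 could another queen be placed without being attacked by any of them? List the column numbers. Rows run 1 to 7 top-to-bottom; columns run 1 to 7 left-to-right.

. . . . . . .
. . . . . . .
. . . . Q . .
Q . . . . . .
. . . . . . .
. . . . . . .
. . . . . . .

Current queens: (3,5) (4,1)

(3,5) attacks row 5 at column 5 and diagonals 3, 7.
(4,1) attacks row 5 at column 1 and diagonals 2.
Attacked columns: {1, 2, 3, 5, 7}. Safe: {4, 6}.

columns 4, 6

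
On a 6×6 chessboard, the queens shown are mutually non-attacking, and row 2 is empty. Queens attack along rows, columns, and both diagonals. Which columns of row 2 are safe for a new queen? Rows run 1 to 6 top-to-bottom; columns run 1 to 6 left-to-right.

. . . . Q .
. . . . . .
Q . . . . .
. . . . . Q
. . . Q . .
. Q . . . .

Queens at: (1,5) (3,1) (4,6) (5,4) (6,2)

columns 3

(1,5) attacks row 2 at column 5 and diagonals 4, 6.
(3,1) attacks row 2 at column 1 and diagonals 2.
(4,6) attacks row 2 at column 6 and diagonals 4.
(5,4) attacks row 2 at column 4 and diagonals 1.
(6,2) attacks row 2 at column 2 and diagonals 6.
Attacked columns: {1, 2, 4, 5, 6}. Safe: {3}.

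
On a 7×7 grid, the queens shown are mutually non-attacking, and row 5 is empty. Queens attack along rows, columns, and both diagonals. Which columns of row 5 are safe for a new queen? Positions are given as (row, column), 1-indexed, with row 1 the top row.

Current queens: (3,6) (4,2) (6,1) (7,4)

columns 5, 7

(3,6) attacks row 5 at column 6 and diagonals 4.
(4,2) attacks row 5 at column 2 and diagonals 1, 3.
(6,1) attacks row 5 at column 1 and diagonals 2.
(7,4) attacks row 5 at column 4 and diagonals 2, 6.
Attacked columns: {1, 2, 3, 4, 6}. Safe: {5, 7}.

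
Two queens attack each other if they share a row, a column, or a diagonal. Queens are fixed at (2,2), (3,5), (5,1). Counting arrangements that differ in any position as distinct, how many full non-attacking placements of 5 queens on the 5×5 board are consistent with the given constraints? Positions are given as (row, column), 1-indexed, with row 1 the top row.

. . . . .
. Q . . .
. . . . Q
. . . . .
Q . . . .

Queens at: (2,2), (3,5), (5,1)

Branch on row 1: col 4 → 1.
Sum: 1 = 1.

1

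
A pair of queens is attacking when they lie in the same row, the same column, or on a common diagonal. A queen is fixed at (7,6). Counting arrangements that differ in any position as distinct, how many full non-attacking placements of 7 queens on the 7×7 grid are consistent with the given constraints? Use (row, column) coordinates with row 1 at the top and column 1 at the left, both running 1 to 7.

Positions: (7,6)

7

Branch on row 1: col 1 → 1; col 2 → 4; col 3 → 1; col 4 → 1; col 5 → 0; col 7 → 0.
Sum: 1 + 4 + 1 + 1 + 0 + 0 = 7.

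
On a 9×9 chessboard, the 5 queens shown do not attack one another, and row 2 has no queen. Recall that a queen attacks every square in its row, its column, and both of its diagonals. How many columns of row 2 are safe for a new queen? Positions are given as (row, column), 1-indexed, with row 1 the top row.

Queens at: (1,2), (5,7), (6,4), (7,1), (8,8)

2

(1,2) attacks row 2 at column 2 and diagonals 1, 3.
(5,7) attacks row 2 at column 7 and diagonals 4.
(6,4) attacks row 2 at column 4 and diagonals 8.
(7,1) attacks row 2 at column 1 and diagonals 6.
(8,8) attacks row 2 at column 8 and diagonals 2.
Attacked columns: {1, 2, 3, 4, 6, 7, 8}. Safe: {5, 9}.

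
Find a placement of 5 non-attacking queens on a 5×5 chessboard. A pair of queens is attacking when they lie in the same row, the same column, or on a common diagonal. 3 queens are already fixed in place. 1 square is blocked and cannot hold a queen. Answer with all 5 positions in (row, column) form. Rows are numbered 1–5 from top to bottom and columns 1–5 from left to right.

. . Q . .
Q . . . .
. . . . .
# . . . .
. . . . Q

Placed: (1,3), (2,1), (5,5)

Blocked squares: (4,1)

(1,3) (2,1) (3,4) (4,2) (5,5)

Row 3: attacked by (1,3)→{1,3,5}; (2,1)→{1,2}; (5,5)→{3,5}. Safe: 4. Place at column 4.
Row 4: attacked by (1,3)→{3}; (2,1)→{1,3}; (3,4)→{3,4,5}; (5,5)→{4,5}. Blocked: 1. Safe: 2. Place at column 2.
Columns [3, 1, 4, 2, 5], r−c [-2, 1, -1, 2, 0], r+c [4, 3, 7, 6, 10] are all distinct, so no two queens attack.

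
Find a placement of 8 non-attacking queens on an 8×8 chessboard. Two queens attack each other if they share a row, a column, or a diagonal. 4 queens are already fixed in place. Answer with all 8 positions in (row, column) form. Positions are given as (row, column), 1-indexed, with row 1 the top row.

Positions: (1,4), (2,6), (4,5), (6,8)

(1,4) (2,6) (3,1) (4,5) (5,2) (6,8) (7,3) (8,7)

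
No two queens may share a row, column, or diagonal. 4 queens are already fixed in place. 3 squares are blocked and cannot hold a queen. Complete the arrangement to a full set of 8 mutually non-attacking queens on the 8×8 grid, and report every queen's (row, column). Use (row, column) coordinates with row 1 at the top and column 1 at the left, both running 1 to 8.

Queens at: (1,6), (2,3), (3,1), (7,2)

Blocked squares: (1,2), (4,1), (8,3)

Row 4: attacked by (1,6)→{3,6}; (2,3)→{1,3,5}; (3,1)→{1,2}; (7,2)→{2,5}. Blocked: 1. Safe: 4, 7, 8. Place at column 7.
Row 5: attacked by (1,6)→{2,6}; (2,3)→{3,6}; (3,1)→{1,3}; (4,7)→{6,7,8}; (7,2)→{2,4}. Safe: 5. Place at column 5.
Row 6: attacked by (1,6)→{1,6}; (2,3)→{3,7}; (3,1)→{1,4}; (4,7)→{5,7}; (5,5)→{4,5,6}; (7,2)→{1,2,3}. Safe: 8. Place at column 8.
Row 8: attacked by (1,6)→{6}; (2,3)→{3}; (3,1)→{1,6}; (4,7)→{3,7}; (5,5)→{2,5,8}; (6,8)→{6,8}; (7,2)→{1,2,3}. Blocked: 3. Safe: 4. Place at column 4.
Columns [6, 3, 1, 7, 5, 8, 2, 4], r−c [-5, -1, 2, -3, 0, -2, 5, 4], r+c [7, 5, 4, 11, 10, 14, 9, 12] are all distinct, so no two queens attack.

(1,6) (2,3) (3,1) (4,7) (5,5) (6,8) (7,2) (8,4)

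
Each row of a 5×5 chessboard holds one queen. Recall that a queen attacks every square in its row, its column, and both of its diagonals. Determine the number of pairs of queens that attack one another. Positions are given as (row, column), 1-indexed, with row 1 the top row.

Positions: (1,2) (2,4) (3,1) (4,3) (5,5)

0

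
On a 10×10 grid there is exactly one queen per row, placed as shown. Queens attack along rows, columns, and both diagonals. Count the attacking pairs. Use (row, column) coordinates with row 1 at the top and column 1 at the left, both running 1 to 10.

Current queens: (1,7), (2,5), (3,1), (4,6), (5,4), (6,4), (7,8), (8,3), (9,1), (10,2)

Same column: (3,1)–(9,1) (column 1); (5,4)–(6,4) (column 4).
Same diagonal: (3,1)–(6,4) (|3−6| = |1−4| = 3); (4,6)–(6,4) (|4−6| = |6−4| = 2); (4,6)–(9,1) (|4−9| = |6−1| = 5); (6,4)–(9,1) (|6−9| = |4−1| = 3); (9,1)–(10,2) (|9−10| = |1−2| = 1).
Total attacking pairs: 7.

7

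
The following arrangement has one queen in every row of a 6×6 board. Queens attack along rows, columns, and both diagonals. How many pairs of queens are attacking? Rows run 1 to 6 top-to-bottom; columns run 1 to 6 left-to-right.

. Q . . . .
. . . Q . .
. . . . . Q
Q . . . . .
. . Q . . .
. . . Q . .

2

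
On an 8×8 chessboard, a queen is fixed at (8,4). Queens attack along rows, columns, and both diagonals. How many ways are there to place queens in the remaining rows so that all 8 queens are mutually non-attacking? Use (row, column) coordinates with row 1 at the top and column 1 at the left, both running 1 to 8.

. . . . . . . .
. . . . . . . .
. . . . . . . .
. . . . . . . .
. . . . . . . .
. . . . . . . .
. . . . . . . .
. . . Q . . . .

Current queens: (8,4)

Branch on row 1: col 1 → 1; col 2 → 3; col 3 → 3; col 5 → 3; col 6 → 4; col 7 → 3; col 8 → 1.
Sum: 1 + 3 + 3 + 3 + 4 + 3 + 1 = 18.

18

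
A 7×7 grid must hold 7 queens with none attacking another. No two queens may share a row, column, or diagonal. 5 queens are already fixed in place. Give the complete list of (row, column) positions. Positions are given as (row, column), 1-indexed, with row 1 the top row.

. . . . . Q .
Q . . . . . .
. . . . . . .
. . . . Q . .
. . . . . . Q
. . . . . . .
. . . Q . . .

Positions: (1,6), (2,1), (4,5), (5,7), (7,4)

Row 3: attacked by (1,6)→{4,6}; (2,1)→{1,2}; (4,5)→{4,5,6}; (5,7)→{5,7}; (7,4)→{4}. Safe: 3. Place at column 3.
Row 6: attacked by (1,6)→{1,6}; (2,1)→{1,5}; (3,3)→{3,6}; (4,5)→{3,5,7}; (5,7)→{6,7}; (7,4)→{3,4,5}. Safe: 2. Place at column 2.
Columns [6, 1, 3, 5, 7, 2, 4], r−c [-5, 1, 0, -1, -2, 4, 3], r+c [7, 3, 6, 9, 12, 8, 11] are all distinct, so no two queens attack.

(1,6) (2,1) (3,3) (4,5) (5,7) (6,2) (7,4)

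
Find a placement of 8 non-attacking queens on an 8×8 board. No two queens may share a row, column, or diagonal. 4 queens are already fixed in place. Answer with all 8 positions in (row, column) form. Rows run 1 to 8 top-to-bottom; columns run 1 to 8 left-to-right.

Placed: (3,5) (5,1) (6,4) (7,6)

Row 1: attacked by (3,5)→{3,5,7}; (5,1)→{1,5}; (6,4)→{4}; (7,6)→{6}. Safe: 2, 8. Place at column 2.
Row 2: attacked by (1,2)→{1,2,3}; (3,5)→{4,5,6}; (5,1)→{1,4}; (6,4)→{4,8}; (7,6)→{1,6}. Safe: 7. Place at column 7.
Row 4: attacked by (1,2)→{2,5}; (2,7)→{5,7}; (3,5)→{4,5,6}; (5,1)→{1,2}; (6,4)→{2,4,6}; (7,6)→{3,6}. Safe: 8. Place at column 8.
Row 8: attacked by (1,2)→{2}; (2,7)→{1,7}; (3,5)→{5}; (4,8)→{4,8}; (5,1)→{1,4}; (6,4)→{2,4,6}; (7,6)→{5,6,7}. Safe: 3. Place at column 3.
Columns [2, 7, 5, 8, 1, 4, 6, 3], r−c [-1, -5, -2, -4, 4, 2, 1, 5], r+c [3, 9, 8, 12, 6, 10, 13, 11] are all distinct, so no two queens attack.

(1,2) (2,7) (3,5) (4,8) (5,1) (6,4) (7,6) (8,3)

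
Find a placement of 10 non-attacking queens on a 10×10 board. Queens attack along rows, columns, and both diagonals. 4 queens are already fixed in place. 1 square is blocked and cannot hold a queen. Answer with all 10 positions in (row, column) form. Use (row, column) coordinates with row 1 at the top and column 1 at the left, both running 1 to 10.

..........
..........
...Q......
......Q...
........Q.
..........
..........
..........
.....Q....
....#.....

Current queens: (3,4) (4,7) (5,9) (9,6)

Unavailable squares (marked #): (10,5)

Row 1: attacked by (3,4)→{2,4,6}; (4,7)→{4,7,10}; (5,9)→{5,9}; (9,6)→{6}. Safe: 1, 3, 8. Place at column 3.
Row 2: attacked by (1,3)→{2,3,4}; (3,4)→{3,4,5}; (4,7)→{5,7,9}; (5,9)→{6,9}; (9,6)→{6}. Safe: 1, 8, 10. Place at column 8.
Row 6: attacked by (1,3)→{3,8}; (2,8)→{4,8}; (3,4)→{1,4,7}; (4,7)→{5,7,9}; (5,9)→{8,9,10}; (9,6)→{3,6,9}. Safe: 2. Place at column 2.
Row 7: attacked by (1,3)→{3,9}; (2,8)→{3,8}; (3,4)→{4,8}; (4,7)→{4,7,10}; (5,9)→{7,9}; (6,2)→{1,2,3}; (9,6)→{4,6,8}. Safe: 5. Place at column 5.
Row 8: attacked by (1,3)→{3,10}; (2,8)→{2,8}; (3,4)→{4,9}; (4,7)→{3,7}; (5,9)→{6,9}; (6,2)→{2,4}; (7,5)→{4,5,6}; (9,6)→{5,6,7}. Safe: 1. Place at column 1.
Row 10: attacked by (1,3)→{3}; (2,8)→{8}; (3,4)→{4}; (4,7)→{1,7}; (5,9)→{4,9}; (6,2)→{2,6}; (7,5)→{2,5,8}; (8,1)→{1,3}; (9,6)→{5,6,7}. Blocked: 5. Safe: 10. Place at column 10.
Columns [3, 8, 4, 7, 9, 2, 5, 1, 6, 10], r−c [-2, -6, -1, -3, -4, 4, 2, 7, 3, 0], r+c [4, 10, 7, 11, 14, 8, 12, 9, 15, 20] are all distinct, so no two queens attack.

(1,3) (2,8) (3,4) (4,7) (5,9) (6,2) (7,5) (8,1) (9,6) (10,10)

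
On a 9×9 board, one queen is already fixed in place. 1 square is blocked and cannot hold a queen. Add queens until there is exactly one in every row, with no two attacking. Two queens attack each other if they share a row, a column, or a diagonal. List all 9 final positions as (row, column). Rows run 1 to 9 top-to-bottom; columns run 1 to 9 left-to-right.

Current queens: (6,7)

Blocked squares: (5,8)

(1,4) (2,9) (3,3) (4,6) (5,2) (6,7) (7,5) (8,1) (9,8)

Row 1: attacked by (6,7)→{2,7}. Safe: 1, 3, 4, 5, 6, 8, 9. Place at column 4.
Row 2: attacked by (1,4)→{3,4,5}; (6,7)→{3,7}. Safe: 1, 2, 6, 8, 9. Place at column 9.
Row 3: attacked by (1,4)→{2,4,6}; (2,9)→{8,9}; (6,7)→{4,7}. Safe: 1, 3, 5. Place at column 3.
Row 4: attacked by (1,4)→{1,4,7}; (2,9)→{7,9}; (3,3)→{2,3,4}; (6,7)→{5,7,9}. Safe: 6, 8. Place at column 6.
Row 5: attacked by (1,4)→{4,8}; (2,9)→{6,9}; (3,3)→{1,3,5}; (4,6)→{5,6,7}; (6,7)→{6,7,8}. Blocked: 8. Safe: 2. Place at column 2.
Row 7: attacked by (1,4)→{4}; (2,9)→{4,9}; (3,3)→{3,7}; (4,6)→{3,6,9}; (5,2)→{2,4}; (6,7)→{6,7,8}. Safe: 1, 5. Place at column 5.
Row 8: attacked by (1,4)→{4}; (2,9)→{3,9}; (3,3)→{3,8}; (4,6)→{2,6}; (5,2)→{2,5}; (6,7)→{5,7,9}; (7,5)→{4,5,6}. Safe: 1. Place at column 1.
Row 9: attacked by (1,4)→{4}; (2,9)→{2,9}; (3,3)→{3,9}; (4,6)→{1,6}; (5,2)→{2,6}; (6,7)→{4,7}; (7,5)→{3,5,7}; (8,1)→{1,2}. Safe: 8. Place at column 8.
Columns [4, 9, 3, 6, 2, 7, 5, 1, 8], r−c [-3, -7, 0, -2, 3, -1, 2, 7, 1], r+c [5, 11, 6, 10, 7, 13, 12, 9, 17] are all distinct, so no two queens attack.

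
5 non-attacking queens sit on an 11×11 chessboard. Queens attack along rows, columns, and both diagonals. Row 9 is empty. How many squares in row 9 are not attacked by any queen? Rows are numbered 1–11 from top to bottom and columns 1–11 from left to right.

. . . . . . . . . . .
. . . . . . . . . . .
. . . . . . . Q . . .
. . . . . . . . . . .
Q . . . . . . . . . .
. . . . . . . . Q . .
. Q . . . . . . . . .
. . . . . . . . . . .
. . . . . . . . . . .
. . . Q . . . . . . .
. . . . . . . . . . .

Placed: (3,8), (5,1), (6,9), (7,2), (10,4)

(3,8) attacks row 9 at column 8 and diagonals 2.
(5,1) attacks row 9 at column 1 and diagonals 5.
(6,9) attacks row 9 at column 9 and diagonals 6.
(7,2) attacks row 9 at column 2 and diagonals 4.
(10,4) attacks row 9 at column 4 and diagonals 3, 5.
Attacked columns: {1, 2, 3, 4, 5, 6, 8, 9}. Safe: {7, 10, 11}.

3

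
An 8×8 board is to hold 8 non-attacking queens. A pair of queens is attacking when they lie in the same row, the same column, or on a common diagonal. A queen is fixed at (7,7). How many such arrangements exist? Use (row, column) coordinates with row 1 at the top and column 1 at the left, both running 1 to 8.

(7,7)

16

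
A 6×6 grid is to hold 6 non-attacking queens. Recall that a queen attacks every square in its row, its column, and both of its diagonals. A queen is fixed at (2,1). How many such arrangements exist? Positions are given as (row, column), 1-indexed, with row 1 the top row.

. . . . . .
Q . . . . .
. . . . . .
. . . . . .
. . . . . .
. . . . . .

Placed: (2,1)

1

Branch on row 1: col 3 → 0; col 4 → 1; col 5 → 0; col 6 → 0.
Sum: 0 + 1 + 0 + 0 = 1.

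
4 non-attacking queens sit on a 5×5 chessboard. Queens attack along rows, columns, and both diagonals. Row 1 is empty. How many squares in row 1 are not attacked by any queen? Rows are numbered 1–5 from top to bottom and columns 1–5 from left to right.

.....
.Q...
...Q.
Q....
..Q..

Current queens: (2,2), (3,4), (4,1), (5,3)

(2,2) attacks row 1 at column 2 and diagonals 1, 3.
(3,4) attacks row 1 at column 4 and diagonals 2.
(4,1) attacks row 1 at column 1 and diagonals 4.
(5,3) attacks row 1 at column 3.
Attacked columns: {1, 2, 3, 4}. Safe: {5}.

1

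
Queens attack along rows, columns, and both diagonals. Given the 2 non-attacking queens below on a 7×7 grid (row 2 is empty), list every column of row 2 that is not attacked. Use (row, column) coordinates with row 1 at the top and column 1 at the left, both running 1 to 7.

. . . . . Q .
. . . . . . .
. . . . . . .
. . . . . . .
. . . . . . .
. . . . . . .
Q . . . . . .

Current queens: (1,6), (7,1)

columns 2, 3, 4

(1,6) attacks row 2 at column 6 and diagonals 5, 7.
(7,1) attacks row 2 at column 1 and diagonals 6.
Attacked columns: {1, 5, 6, 7}. Safe: {2, 3, 4}.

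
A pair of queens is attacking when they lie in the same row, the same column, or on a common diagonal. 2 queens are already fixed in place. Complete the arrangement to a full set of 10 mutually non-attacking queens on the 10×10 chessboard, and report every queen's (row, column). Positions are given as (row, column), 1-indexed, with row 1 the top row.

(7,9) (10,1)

(1,5) (2,2) (3,6) (4,10) (5,3) (6,7) (7,9) (8,4) (9,8) (10,1)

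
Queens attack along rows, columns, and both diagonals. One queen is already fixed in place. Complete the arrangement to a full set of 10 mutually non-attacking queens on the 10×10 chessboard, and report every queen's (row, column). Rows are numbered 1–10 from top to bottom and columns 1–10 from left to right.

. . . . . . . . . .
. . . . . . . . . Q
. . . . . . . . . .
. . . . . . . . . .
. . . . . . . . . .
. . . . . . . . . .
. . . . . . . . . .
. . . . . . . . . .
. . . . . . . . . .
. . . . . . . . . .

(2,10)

Row 1: attacked by (2,10)→{9,10}. Safe: 1, 2, 3, 4, 5, 6, 7, 8. Place at column 5.
Row 3: attacked by (1,5)→{3,5,7}; (2,10)→{9,10}. Safe: 1, 2, 4, 6, 8. Place at column 8.
Row 4: attacked by (1,5)→{2,5,8}; (2,10)→{8,10}; (3,8)→{7,8,9}. Safe: 1, 3, 4, 6. Place at column 1.
Row 5: attacked by (1,5)→{1,5,9}; (2,10)→{7,10}; (3,8)→{6,8,10}; (4,1)→{1,2}. Safe: 3, 4. Place at column 3.
Row 6: attacked by (1,5)→{5,10}; (2,10)→{6,10}; (3,8)→{5,8}; (4,1)→{1,3}; (5,3)→{2,3,4}. Safe: 7, 9. Place at column 9.
Row 7: attacked by (1,5)→{5}; (2,10)→{5,10}; (3,8)→{4,8}; (4,1)→{1,4}; (5,3)→{1,3,5}; (6,9)→{8,9,10}. Safe: 2, 6, 7. Place at column 7.
Row 8: attacked by (1,5)→{5}; (2,10)→{4,10}; (3,8)→{3,8}; (4,1)→{1,5}; (5,3)→{3,6}; (6,9)→{7,9}; (7,7)→{6,7,8}. Safe: 2. Place at column 2.
Row 9: attacked by (1,5)→{5}; (2,10)→{3,10}; (3,8)→{2,8}; (4,1)→{1,6}; (5,3)→{3,7}; (6,9)→{6,9}; (7,7)→{5,7,9}; (8,2)→{1,2,3}. Safe: 4. Place at column 4.
Row 10: attacked by (1,5)→{5}; (2,10)→{2,10}; (3,8)→{1,8}; (4,1)→{1,7}; (5,3)→{3,8}; (6,9)→{5,9}; (7,7)→{4,7,10}; (8,2)→{2,4}; (9,4)→{3,4,5}. Safe: 6. Place at column 6.
Columns [5, 10, 8, 1, 3, 9, 7, 2, 4, 6], r−c [-4, -8, -5, 3, 2, -3, 0, 6, 5, 4], r+c [6, 12, 11, 5, 8, 15, 14, 10, 13, 16] are all distinct, so no two queens attack.

(1,5) (2,10) (3,8) (4,1) (5,3) (6,9) (7,7) (8,2) (9,4) (10,6)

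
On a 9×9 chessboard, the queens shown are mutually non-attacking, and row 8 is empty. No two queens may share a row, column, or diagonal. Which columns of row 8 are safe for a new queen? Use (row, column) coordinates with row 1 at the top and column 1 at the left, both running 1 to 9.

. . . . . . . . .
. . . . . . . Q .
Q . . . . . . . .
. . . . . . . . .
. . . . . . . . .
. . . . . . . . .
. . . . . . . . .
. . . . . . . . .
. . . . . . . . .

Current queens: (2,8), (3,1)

(2,8) attacks row 8 at column 8 and diagonals 2.
(3,1) attacks row 8 at column 1 and diagonals 6.
Attacked columns: {1, 2, 6, 8}. Safe: {3, 4, 5, 7, 9}.

columns 3, 4, 5, 7, 9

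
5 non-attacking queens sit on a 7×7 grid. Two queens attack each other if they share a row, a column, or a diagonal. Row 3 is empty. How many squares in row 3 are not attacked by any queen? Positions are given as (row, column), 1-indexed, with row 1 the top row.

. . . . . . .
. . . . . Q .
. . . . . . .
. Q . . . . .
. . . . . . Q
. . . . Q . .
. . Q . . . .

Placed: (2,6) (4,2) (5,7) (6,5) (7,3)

1

(2,6) attacks row 3 at column 6 and diagonals 5, 7.
(4,2) attacks row 3 at column 2 and diagonals 1, 3.
(5,7) attacks row 3 at column 7 and diagonals 5.
(6,5) attacks row 3 at column 5 and diagonals 2.
(7,3) attacks row 3 at column 3 and diagonals 7.
Attacked columns: {1, 2, 3, 5, 6, 7}. Safe: {4}.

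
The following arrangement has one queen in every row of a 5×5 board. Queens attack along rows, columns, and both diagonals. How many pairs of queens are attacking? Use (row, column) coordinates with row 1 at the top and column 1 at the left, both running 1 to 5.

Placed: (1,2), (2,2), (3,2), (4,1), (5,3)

Same column: (1,2)–(2,2) (column 2); (1,2)–(3,2) (column 2); (2,2)–(3,2) (column 2).
Same diagonal: (3,2)–(4,1) (|3−4| = |2−1| = 1).
Total attacking pairs: 4.

4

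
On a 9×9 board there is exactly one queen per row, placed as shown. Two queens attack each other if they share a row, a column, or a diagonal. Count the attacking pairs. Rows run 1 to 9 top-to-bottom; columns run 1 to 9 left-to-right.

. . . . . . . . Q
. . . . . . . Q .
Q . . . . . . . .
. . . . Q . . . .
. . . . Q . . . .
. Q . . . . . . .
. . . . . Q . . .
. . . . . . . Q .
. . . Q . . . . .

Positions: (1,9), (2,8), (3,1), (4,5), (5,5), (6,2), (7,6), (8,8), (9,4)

Same column: (2,8)–(8,8) (column 8); (4,5)–(5,5) (column 5).
Same diagonal: (1,9)–(2,8) (|1−2| = |9−8| = 1); (1,9)–(5,5) (|1−5| = |9−5| = 4); (2,8)–(5,5) (|2−5| = |8−5| = 3); (5,5)–(8,8) (|5−8| = |5−8| = 3); (7,6)–(9,4) (|7−9| = |6−4| = 2).
Total attacking pairs: 7.

7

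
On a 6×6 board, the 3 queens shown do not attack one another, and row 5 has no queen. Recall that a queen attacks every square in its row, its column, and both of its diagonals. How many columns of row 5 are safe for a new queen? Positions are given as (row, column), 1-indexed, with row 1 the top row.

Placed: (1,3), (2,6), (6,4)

(1,3) attacks row 5 at column 3.
(2,6) attacks row 5 at column 6 and diagonals 3.
(6,4) attacks row 5 at column 4 and diagonals 3, 5.
Attacked columns: {3, 4, 5, 6}. Safe: {1, 2}.

2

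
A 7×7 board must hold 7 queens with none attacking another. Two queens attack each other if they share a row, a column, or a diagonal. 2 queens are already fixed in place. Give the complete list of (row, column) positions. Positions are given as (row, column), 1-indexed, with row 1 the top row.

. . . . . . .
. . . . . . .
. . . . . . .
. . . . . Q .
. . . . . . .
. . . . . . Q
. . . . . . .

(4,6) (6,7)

Row 1: attacked by (4,6)→{3,6}; (6,7)→{2,7}. Safe: 1, 4, 5. Place at column 1.
Row 2: attacked by (1,1)→{1,2}; (4,6)→{4,6}; (6,7)→{3,7}. Safe: 5. Place at column 5.
Row 3: attacked by (1,1)→{1,3}; (2,5)→{4,5,6}; (4,6)→{5,6,7}; (6,7)→{4,7}. Safe: 2. Place at column 2.
Row 5: attacked by (1,1)→{1,5}; (2,5)→{2,5}; (3,2)→{2,4}; (4,6)→{5,6,7}; (6,7)→{6,7}. Safe: 3. Place at column 3.
Row 7: attacked by (1,1)→{1,7}; (2,5)→{5}; (3,2)→{2,6}; (4,6)→{3,6}; (5,3)→{1,3,5}; (6,7)→{6,7}. Safe: 4. Place at column 4.
Columns [1, 5, 2, 6, 3, 7, 4], r−c [0, -3, 1, -2, 2, -1, 3], r+c [2, 7, 5, 10, 8, 13, 11] are all distinct, so no two queens attack.

(1,1) (2,5) (3,2) (4,6) (5,3) (6,7) (7,4)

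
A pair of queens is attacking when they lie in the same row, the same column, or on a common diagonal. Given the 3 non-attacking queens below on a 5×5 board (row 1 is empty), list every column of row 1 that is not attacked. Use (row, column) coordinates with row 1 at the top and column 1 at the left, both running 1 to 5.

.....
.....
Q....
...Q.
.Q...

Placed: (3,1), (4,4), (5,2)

(3,1) attacks row 1 at column 1 and diagonals 3.
(4,4) attacks row 1 at column 4 and diagonals 1.
(5,2) attacks row 1 at column 2.
Attacked columns: {1, 2, 3, 4}. Safe: {5}.

columns 5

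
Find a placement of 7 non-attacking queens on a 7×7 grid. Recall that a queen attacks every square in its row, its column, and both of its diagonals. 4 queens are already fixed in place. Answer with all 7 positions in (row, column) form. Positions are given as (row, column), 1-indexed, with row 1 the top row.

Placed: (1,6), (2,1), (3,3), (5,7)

Row 4: attacked by (1,6)→{3,6}; (2,1)→{1,3}; (3,3)→{2,3,4}; (5,7)→{6,7}. Safe: 5. Place at column 5.
Row 6: attacked by (1,6)→{1,6}; (2,1)→{1,5}; (3,3)→{3,6}; (4,5)→{3,5,7}; (5,7)→{6,7}. Safe: 2, 4. Place at column 2.
Row 7: attacked by (1,6)→{6}; (2,1)→{1,6}; (3,3)→{3,7}; (4,5)→{2,5}; (5,7)→{5,7}; (6,2)→{1,2,3}. Safe: 4. Place at column 4.
Columns [6, 1, 3, 5, 7, 2, 4], r−c [-5, 1, 0, -1, -2, 4, 3], r+c [7, 3, 6, 9, 12, 8, 11] are all distinct, so no two queens attack.

(1,6) (2,1) (3,3) (4,5) (5,7) (6,2) (7,4)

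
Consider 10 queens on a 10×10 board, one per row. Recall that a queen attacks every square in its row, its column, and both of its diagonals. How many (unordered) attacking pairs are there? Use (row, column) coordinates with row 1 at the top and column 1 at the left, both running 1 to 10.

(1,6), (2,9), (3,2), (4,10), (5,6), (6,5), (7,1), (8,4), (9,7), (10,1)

9

Same column: (1,6)–(5,6) (column 6); (7,1)–(10,1) (column 1).
Same diagonal: (2,9)–(5,6) (|2−5| = |9−6| = 3); (2,9)–(6,5) (|2−6| = |9−5| = 4); (2,9)–(10,1) (|2−10| = |9−1| = 8); (3,2)–(6,5) (|3−6| = |2−5| = 3); (5,6)–(6,5) (|5−6| = |6−5| = 1); (5,6)–(10,1) (|5−10| = |6−1| = 5); (6,5)–(10,1) (|6−10| = |5−1| = 4).
Total attacking pairs: 9.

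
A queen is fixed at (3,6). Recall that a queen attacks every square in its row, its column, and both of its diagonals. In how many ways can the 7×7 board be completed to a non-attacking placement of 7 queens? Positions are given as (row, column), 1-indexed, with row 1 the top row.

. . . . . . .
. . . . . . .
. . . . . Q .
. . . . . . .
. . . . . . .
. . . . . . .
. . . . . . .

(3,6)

6

Branch on row 1: col 1 → 0; col 2 → 1; col 3 → 2; col 5 → 2; col 7 → 1.
Sum: 0 + 1 + 2 + 2 + 1 = 6.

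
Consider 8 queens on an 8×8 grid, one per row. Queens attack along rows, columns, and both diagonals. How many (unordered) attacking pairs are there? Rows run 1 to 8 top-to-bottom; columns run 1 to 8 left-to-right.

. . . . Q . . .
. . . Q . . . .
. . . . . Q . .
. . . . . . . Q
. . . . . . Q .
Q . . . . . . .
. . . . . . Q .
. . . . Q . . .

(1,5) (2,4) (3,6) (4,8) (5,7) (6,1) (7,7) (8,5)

6

Same column: (1,5)–(8,5) (column 5); (5,7)–(7,7) (column 7).
Same diagonal: (1,5)–(2,4) (|1−2| = |5−4| = 1); (1,5)–(4,8) (|1−4| = |5−8| = 3); (2,4)–(5,7) (|2−5| = |4−7| = 3); (4,8)–(5,7) (|4−5| = |8−7| = 1).
Total attacking pairs: 6.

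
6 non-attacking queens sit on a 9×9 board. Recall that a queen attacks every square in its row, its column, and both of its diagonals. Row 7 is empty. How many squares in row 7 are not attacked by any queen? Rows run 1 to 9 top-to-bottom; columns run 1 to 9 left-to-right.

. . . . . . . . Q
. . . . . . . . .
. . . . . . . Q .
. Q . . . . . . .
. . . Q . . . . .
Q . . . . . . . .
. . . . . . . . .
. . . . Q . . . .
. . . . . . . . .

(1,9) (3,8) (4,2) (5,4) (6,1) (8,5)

1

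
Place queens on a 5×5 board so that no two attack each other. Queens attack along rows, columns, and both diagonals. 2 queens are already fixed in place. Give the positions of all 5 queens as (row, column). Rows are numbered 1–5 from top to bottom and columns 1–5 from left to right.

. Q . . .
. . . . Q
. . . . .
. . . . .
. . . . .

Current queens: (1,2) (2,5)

(1,2) (2,5) (3,3) (4,1) (5,4)

Row 3: attacked by (1,2)→{2,4}; (2,5)→{4,5}. Safe: 1, 3. Place at column 3.
Row 4: attacked by (1,2)→{2,5}; (2,5)→{3,5}; (3,3)→{2,3,4}. Safe: 1. Place at column 1.
Row 5: attacked by (1,2)→{2}; (2,5)→{2,5}; (3,3)→{1,3,5}; (4,1)→{1,2}. Safe: 4. Place at column 4.
Columns [2, 5, 3, 1, 4], r−c [-1, -3, 0, 3, 1], r+c [3, 7, 6, 5, 9] are all distinct, so no two queens attack.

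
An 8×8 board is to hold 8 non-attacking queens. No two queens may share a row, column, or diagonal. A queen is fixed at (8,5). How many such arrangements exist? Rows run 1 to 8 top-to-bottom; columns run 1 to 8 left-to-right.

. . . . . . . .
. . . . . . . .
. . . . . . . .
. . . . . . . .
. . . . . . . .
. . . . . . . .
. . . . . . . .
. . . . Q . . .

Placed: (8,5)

18

Branch on row 1: col 1 → 1; col 2 → 3; col 3 → 4; col 4 → 3; col 6 → 3; col 7 → 3; col 8 → 1.
Sum: 1 + 3 + 4 + 3 + 3 + 3 + 1 = 18.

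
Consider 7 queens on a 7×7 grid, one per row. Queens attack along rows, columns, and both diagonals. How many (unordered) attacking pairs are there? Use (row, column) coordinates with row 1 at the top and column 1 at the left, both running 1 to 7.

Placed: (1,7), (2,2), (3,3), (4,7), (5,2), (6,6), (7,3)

Same column: (1,7)–(4,7) (column 7); (2,2)–(5,2) (column 2); (3,3)–(7,3) (column 3).
Same diagonal: (2,2)–(3,3) (|2−3| = |2−3| = 1); (2,2)–(6,6) (|2−6| = |2−6| = 4); (3,3)–(6,6) (|3−6| = |3−6| = 3).
Total attacking pairs: 6.

6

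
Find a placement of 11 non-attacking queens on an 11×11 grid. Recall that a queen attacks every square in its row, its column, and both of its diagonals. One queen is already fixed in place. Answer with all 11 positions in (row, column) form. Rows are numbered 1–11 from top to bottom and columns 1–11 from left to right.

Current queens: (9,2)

Row 1: attacked by (9,2)→{2,10}. Safe: 1, 3, 4, 5, 6, 7, 8, 9, 11. Place at column 3.
Row 2: attacked by (1,3)→{2,3,4}; (9,2)→{2,9}. Safe: 1, 5, 6, 7, 8, 10, 11. Place at column 7.
Row 3: attacked by (1,3)→{1,3,5}; (2,7)→{6,7,8}; (9,2)→{2,8}. Safe: 4, 9, 10, 11. Place at column 11.
Row 4: attacked by (1,3)→{3,6}; (2,7)→{5,7,9}; (3,11)→{10,11}; (9,2)→{2,7}. Safe: 1, 4, 8. Place at column 1.
Row 5: attacked by (1,3)→{3,7}; (2,7)→{4,7,10}; (3,11)→{9,11}; (4,1)→{1,2}; (9,2)→{2,6}. Safe: 5, 8. Place at column 5.
Row 6: attacked by (1,3)→{3,8}; (2,7)→{3,7,11}; (3,11)→{8,11}; (4,1)→{1,3}; (5,5)→{4,5,6}; (9,2)→{2,5}. Safe: 9, 10. Place at column 10.
Row 7: attacked by (1,3)→{3,9}; (2,7)→{2,7}; (3,11)→{7,11}; (4,1)→{1,4}; (5,5)→{3,5,7}; (6,10)→{9,10,11}; (9,2)→{2,4}. Safe: 6, 8. Place at column 8.
Row 8: attacked by (1,3)→{3,10}; (2,7)→{1,7}; (3,11)→{6,11}; (4,1)→{1,5}; (5,5)→{2,5,8}; (6,10)→{8,10}; (7,8)→{7,8,9}; (9,2)→{1,2,3}. Safe: 4. Place at column 4.
Row 10: attacked by (1,3)→{3}; (2,7)→{7}; (3,11)→{4,11}; (4,1)→{1,7}; (5,5)→{5,10}; (6,10)→{6,10}; (7,8)→{5,8,11}; (8,4)→{2,4,6}; (9,2)→{1,2,3}. Safe: 9. Place at column 9.
Row 11: attacked by (1,3)→{3}; (2,7)→{7}; (3,11)→{3,11}; (4,1)→{1,8}; (5,5)→{5,11}; (6,10)→{5,10}; (7,8)→{4,8}; (8,4)→{1,4,7}; (9,2)→{2,4}; (10,9)→{8,9,10}. Safe: 6. Place at column 6.
Columns [3, 7, 11, 1, 5, 10, 8, 4, 2, 9, 6], r−c [-2, -5, -8, 3, 0, -4, -1, 4, 7, 1, 5], r+c [4, 9, 14, 5, 10, 16, 15, 12, 11, 19, 17] are all distinct, so no two queens attack.

(1,3) (2,7) (3,11) (4,1) (5,5) (6,10) (7,8) (8,4) (9,2) (10,9) (11,6)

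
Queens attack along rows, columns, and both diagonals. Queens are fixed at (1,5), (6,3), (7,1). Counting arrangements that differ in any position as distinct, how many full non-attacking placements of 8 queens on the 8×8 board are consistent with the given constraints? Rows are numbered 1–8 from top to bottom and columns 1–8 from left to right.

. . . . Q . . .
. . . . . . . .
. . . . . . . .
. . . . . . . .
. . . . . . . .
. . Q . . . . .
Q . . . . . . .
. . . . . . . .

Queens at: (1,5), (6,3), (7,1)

1

Branch on row 2: col 2 → 1; col 8 → 0.
Sum: 1 + 0 = 1.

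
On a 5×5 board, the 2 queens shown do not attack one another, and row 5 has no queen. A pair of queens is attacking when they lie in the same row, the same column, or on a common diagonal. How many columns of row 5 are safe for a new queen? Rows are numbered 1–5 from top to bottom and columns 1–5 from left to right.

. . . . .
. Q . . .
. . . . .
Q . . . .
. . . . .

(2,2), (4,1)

(2,2) attacks row 5 at column 2 and diagonals 5.
(4,1) attacks row 5 at column 1 and diagonals 2.
Attacked columns: {1, 2, 5}. Safe: {3, 4}.

2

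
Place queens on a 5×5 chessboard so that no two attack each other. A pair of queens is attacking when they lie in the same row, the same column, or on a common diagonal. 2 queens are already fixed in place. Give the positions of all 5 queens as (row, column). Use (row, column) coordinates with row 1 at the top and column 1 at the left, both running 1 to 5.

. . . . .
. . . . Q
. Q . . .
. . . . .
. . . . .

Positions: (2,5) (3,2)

Row 1: attacked by (2,5)→{4,5}; (3,2)→{2,4}. Safe: 1, 3. Place at column 3.
Row 4: attacked by (1,3)→{3}; (2,5)→{3,5}; (3,2)→{1,2,3}. Safe: 4. Place at column 4.
Row 5: attacked by (1,3)→{3}; (2,5)→{2,5}; (3,2)→{2,4}; (4,4)→{3,4,5}. Safe: 1. Place at column 1.
Columns [3, 5, 2, 4, 1], r−c [-2, -3, 1, 0, 4], r+c [4, 7, 5, 8, 6] are all distinct, so no two queens attack.

(1,3) (2,5) (3,2) (4,4) (5,1)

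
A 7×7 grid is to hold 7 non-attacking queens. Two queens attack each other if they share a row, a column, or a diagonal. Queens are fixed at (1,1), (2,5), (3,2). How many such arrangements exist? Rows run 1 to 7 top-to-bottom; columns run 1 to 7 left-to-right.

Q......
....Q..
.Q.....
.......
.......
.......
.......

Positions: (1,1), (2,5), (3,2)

Branch on row 4: col 6 → 1.
Sum: 1 = 1.

1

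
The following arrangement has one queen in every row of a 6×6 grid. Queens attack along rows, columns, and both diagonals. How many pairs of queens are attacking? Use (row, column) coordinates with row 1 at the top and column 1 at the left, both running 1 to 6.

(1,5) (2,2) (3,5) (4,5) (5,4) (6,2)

6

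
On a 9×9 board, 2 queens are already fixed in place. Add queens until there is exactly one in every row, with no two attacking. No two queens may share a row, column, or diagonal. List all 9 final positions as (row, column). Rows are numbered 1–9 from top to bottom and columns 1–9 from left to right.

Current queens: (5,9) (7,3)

(1,2) (2,4) (3,1) (4,7) (5,9) (6,6) (7,3) (8,5) (9,8)

Row 1: attacked by (5,9)→{5,9}; (7,3)→{3,9}. Safe: 1, 2, 4, 6, 7, 8. Place at column 2.
Row 2: attacked by (1,2)→{1,2,3}; (5,9)→{6,9}; (7,3)→{3,8}. Safe: 4, 5, 7. Place at column 4.
Row 3: attacked by (1,2)→{2,4}; (2,4)→{3,4,5}; (5,9)→{7,9}; (7,3)→{3,7}. Safe: 1, 6, 8. Place at column 1.
Row 4: attacked by (1,2)→{2,5}; (2,4)→{2,4,6}; (3,1)→{1,2}; (5,9)→{8,9}; (7,3)→{3,6}. Safe: 7. Place at column 7.
Row 6: attacked by (1,2)→{2,7}; (2,4)→{4,8}; (3,1)→{1,4}; (4,7)→{5,7,9}; (5,9)→{8,9}; (7,3)→{2,3,4}. Safe: 6. Place at column 6.
Row 8: attacked by (1,2)→{2,9}; (2,4)→{4}; (3,1)→{1,6}; (4,7)→{3,7}; (5,9)→{6,9}; (6,6)→{4,6,8}; (7,3)→{2,3,4}. Safe: 5. Place at column 5.
Row 9: attacked by (1,2)→{2}; (2,4)→{4}; (3,1)→{1,7}; (4,7)→{2,7}; (5,9)→{5,9}; (6,6)→{3,6,9}; (7,3)→{1,3,5}; (8,5)→{4,5,6}. Safe: 8. Place at column 8.
Columns [2, 4, 1, 7, 9, 6, 3, 5, 8], r−c [-1, -2, 2, -3, -4, 0, 4, 3, 1], r+c [3, 6, 4, 11, 14, 12, 10, 13, 17] are all distinct, so no two queens attack.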